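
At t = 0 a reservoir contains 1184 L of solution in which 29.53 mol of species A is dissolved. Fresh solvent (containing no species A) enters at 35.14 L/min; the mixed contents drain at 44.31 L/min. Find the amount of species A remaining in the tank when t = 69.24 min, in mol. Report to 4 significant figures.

Let m(t) be the amount of species A. Volume: V(t) = V₀ + (Q_in − Q_out) t = 1184 − 9.17000 t; V(69.24) = 549.069 L.
No species A enters, so dm/dt = −Q_out · (m/V).
Separate: dm/m = −Q_out dt/V(t) ⇒ ln(m/m₀) = −(Q_out/(Q_in−Q_out)) ln(V/V₀).
m = m₀ (V₀/V)^(Q_out/(Q_in−Q_out)) = 29.53 × (1184/549.069)^(-4.83206) = 0.720586 mol.

0.7206 mol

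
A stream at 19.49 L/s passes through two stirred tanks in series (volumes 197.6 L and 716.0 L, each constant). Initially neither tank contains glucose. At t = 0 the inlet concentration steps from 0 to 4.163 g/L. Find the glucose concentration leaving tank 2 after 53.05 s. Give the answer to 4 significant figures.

Species balance on tank i: dCᵢ/dt = (Cᵢ₋₁ − Cᵢ)/τᵢ with τᵢ = Vᵢ/Q.
τ₁ = 197.6/19.49 = 10.1385 s; τ₂ = 716.0/19.49 = 36.7368 s.
Solving the cascade with C₁(0)=C₂(0)=0 gives C₂(t) = C_in[1 − (τ₁ e^(−t/τ₁) − τ₂ e^(−t/τ₂))/(τ₁ − τ₂)].
At t = 53.05: e^(−t/τ₁) = 0.00534009, e^(−t/τ₂) = 0.235969.
C₂ = 4.163·[1 − (10.1385·0.00534009 − 36.7368·0.235969)/(-26.5983)] = 4.163·0.676122 = 2.81470 g/L.

2.815 g/L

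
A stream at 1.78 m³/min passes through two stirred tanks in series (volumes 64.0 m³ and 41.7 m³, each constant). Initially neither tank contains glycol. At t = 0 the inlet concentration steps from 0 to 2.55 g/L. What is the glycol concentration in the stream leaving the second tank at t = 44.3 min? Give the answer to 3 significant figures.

1.14 g/L

Each tank obeys Vᵢ dCᵢ/dt = Q(Cᵢ₋₁ − Cᵢ), so τᵢ = Vᵢ/Q.
τ₁ = 64.0/1.78 = 35.955 min; τ₂ = 41.7/1.78 = 23.427 min.
Tank 1: C₁ = C_in(1 − e^(−t/τ₁)). Tank 2 (τ₁ ≠ τ₂): C₂ = C_in[1 − (τ₁ e^(−t/τ₁) − τ₂ e^(−t/τ₂))/(τ₁ − τ₂)].
At t = 44.3: e^(−t/τ₁) = 0.29168, e^(−t/τ₂) = 0.15092.
C₂ = 2.55·[1 − (35.955·0.29168 − 23.427·0.15092)/(12.528)] = 2.55·0.44511 = 1.1350 g/L.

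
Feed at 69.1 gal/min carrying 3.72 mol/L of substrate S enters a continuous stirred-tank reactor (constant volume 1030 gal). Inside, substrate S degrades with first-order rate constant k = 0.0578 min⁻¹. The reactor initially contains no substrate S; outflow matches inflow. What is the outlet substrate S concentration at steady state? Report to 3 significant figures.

Accumulation = in − out − consumed: V dC/dt = Q C_in − Q C − k V C.
At steady state: 0 = Q C_in − (Q + kV) C_ss, so C_ss = Q C_in/(Q + kV).
C_ss = 69.1·3.72/(69.1 + 0.0578·1030) = 257.05/128.63 = 1.9983 mol/L.

2.00 mol/L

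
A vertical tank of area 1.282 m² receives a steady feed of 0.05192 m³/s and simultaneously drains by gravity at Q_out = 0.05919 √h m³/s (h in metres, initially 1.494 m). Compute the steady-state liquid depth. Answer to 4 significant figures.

Unsteady balance on liquid volume: A dh/dt = Q_in − 0.05919 √h. At steady state dh/dt = 0:
Q_in = 0.05919 √h_ss ⇒ √h_ss = 0.05192/0.05919 = 0.877175.
h_ss = 0.877175² = 0.769436 m. (Since h₀ = 1.494 m > h_ss, the level will fall toward this value.)

0.7694 m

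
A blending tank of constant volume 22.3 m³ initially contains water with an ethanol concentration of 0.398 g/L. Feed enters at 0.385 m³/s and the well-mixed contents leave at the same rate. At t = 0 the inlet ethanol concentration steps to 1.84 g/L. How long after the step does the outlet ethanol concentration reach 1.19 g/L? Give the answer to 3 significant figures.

46.2 s

Species balance: V dC/dt = Q(C_in − C) ⇒ τ = V/Q = 57.922 s.
C(t) = C_in + (C₀ − C_in) e^(−t/τ). Set C = 1.19 and solve for t:
e^(−t/τ) = (C − C_in)/(C₀ − C_in) = (1.19 − 1.84)/(0.398 − 1.84) = 0.45076
t = −τ ln(…) = 57.922 × 0.79681 = 46.153 s.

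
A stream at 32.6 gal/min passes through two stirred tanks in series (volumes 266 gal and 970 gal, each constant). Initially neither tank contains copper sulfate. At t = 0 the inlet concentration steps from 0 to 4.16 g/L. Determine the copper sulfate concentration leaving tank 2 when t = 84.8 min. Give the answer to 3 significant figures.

Time constants: τᵢ = Vᵢ/Q for each well-mixed tank.
τ₁ = 266/32.6 = 8.1595 min; τ₂ = 970/32.6 = 29.755 min.
Tank 1: C₁ = C_in(1 − e^(−t/τ₁)). Tank 2 (τ₁ ≠ τ₂): C₂ = C_in[1 − (τ₁ e^(−t/τ₁) − τ₂ e^(−t/τ₂))/(τ₁ − τ₂)].
At t = 84.8: e^(−t/τ₁) = 3.0653e-05, e^(−t/τ₂) = 0.057846.
C₂ = 4.16·[1 − (8.1595·3.0653e-05 − 29.755·0.057846)/(-21.595)] = 4.16·0.92031 = 3.8285 g/L.

3.83 g/L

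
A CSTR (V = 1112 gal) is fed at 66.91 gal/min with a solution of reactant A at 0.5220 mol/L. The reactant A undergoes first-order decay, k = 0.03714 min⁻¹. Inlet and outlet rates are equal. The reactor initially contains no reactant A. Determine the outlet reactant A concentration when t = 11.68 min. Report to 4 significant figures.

0.2192 mol/L

Accumulation = in − out − consumed: V dC/dt = Q C_in − Q C − k V C.
This is linear with rate a = Q/V + k = 0.0973109 min⁻¹.
C_ss = Q C_in/(Q + kV) = 0.322772 mol/L; C(t) = C_ss + (C₀ − C_ss) e^(−a t).
C(11.68) = 0.322772 + (-0.322772)·e^(−0.0973109·11.68) = 0.322772 + (-0.322772)·0.320911 = 0.219191 mol/L.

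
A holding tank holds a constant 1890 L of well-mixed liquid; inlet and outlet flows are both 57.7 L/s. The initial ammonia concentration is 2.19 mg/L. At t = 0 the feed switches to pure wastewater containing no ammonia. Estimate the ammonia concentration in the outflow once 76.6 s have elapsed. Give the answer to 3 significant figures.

0.211 mg/L

Accumulation = in − out for the solute gives V dC/dt = Q(C_in − C).
Rewrite as dC/dt + C/τ = C_in/τ, τ = V/Q = 32.756 s.
Solution: C(t) = C_in + (C₀ − C_in) e^(−t/τ).
C(76.6) = 0 + (2.19 − 0)·e^(−76.6/32.756) = 0 + (2.1900)·0.096469 = 0.21127 mg/L.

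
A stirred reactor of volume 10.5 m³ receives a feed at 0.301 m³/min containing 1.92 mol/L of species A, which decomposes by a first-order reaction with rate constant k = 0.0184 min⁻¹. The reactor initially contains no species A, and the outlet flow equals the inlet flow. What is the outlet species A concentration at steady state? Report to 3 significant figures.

1.17 mol/L

V dC/dt = Q(C_in − C) − k V C.
Steady state (dC/dt = 0): C_ss = Q C_in/(Q + kV) = C_in/(1 + kV/Q).
C_ss = 0.301·1.92/(0.301 + 0.0184·10.5) = 0.57792/0.49420 = 1.1694 mol/L.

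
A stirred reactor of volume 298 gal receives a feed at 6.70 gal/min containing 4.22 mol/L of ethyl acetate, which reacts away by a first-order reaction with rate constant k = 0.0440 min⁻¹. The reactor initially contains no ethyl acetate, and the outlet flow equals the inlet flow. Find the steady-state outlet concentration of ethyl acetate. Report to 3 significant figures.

Accumulation = in − out − consumed: V dC/dt = Q C_in − Q C − k V C.
Steady state (dC/dt = 0): C_ss = Q C_in/(Q + kV) = C_in/(1 + kV/Q).
C_ss = 6.70·4.22/(6.70 + 0.0440·298) = 28.274/19.812 = 1.4271 mol/L.

1.43 mol/L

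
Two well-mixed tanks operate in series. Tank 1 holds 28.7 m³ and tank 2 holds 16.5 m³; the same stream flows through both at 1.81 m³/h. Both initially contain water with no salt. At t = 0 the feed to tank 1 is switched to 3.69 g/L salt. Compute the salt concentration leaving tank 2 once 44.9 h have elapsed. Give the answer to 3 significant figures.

Time constants: τᵢ = Vᵢ/Q for each well-mixed tank.
τ₁ = 28.7/1.81 = 15.856 h; τ₂ = 16.5/1.81 = 9.1160 h.
Solving the cascade with C₁(0)=C₂(0)=0 gives C₂(t) = C_in[1 − (τ₁ e^(−t/τ₁) − τ₂ e^(−t/τ₂))/(τ₁ − τ₂)].
At t = 44.9: e^(−t/τ₁) = 0.058914, e^(−t/τ₂) = 0.0072599.
C₂ = 3.69·[1 − (15.856·0.058914 − 9.1160·0.0072599)/(6.7403)] = 3.69·0.87123 = 3.2148 g/L.

3.21 g/L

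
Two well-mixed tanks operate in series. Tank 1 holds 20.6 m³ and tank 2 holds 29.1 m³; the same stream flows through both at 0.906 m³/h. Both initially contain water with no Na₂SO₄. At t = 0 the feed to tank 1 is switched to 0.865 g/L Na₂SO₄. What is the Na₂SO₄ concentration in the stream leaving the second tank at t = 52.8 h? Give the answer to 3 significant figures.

Each tank obeys Vᵢ dCᵢ/dt = Q(Cᵢ₋₁ − Cᵢ), so τᵢ = Vᵢ/Q.
τ₁ = 20.6/0.906 = 22.737 h; τ₂ = 29.1/0.906 = 32.119 h.
Tank 1: C₁ = C_in(1 − e^(−t/τ₁)). Tank 2 (τ₁ ≠ τ₂): C₂ = C_in[1 − (τ₁ e^(−t/τ₁) − τ₂ e^(−t/τ₂))/(τ₁ − τ₂)].
At t = 52.8: e^(−t/τ₁) = 0.098060, e^(−t/τ₂) = 0.19323.
C₂ = 0.865·[1 − (22.737·0.098060 − 32.119·0.19323)/(-9.3819)] = 0.865·0.57612 = 0.49835 g/L.

0.498 g/L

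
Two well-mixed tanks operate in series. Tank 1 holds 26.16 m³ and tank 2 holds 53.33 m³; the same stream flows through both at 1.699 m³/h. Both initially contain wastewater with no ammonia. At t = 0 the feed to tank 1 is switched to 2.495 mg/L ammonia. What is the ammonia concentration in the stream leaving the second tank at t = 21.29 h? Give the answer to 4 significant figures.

0.6124 mg/L

Species balance on tank i: dCᵢ/dt = (Cᵢ₋₁ − Cᵢ)/τᵢ with τᵢ = Vᵢ/Q.
τ₁ = 26.16/1.699 = 15.3973 h; τ₂ = 53.33/1.699 = 31.3891 h.
Tank 1: C₁ = C_in(1 − e^(−t/τ₁)). Tank 2 (τ₁ ≠ τ₂): C₂ = C_in[1 − (τ₁ e^(−t/τ₁) − τ₂ e^(−t/τ₂))/(τ₁ − τ₂)].
At t = 21.29: e^(−t/τ₁) = 0.250898, e^(−t/τ₂) = 0.507498.
C₂ = 2.495·[1 − (15.3973·0.250898 − 31.3891·0.507498)/(-15.9918)] = 2.495·0.245440 = 0.612372 mg/L.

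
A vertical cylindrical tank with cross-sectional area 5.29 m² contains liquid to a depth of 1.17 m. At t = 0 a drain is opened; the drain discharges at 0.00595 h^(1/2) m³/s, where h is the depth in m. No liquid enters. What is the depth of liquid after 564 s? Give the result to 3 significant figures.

0.584 m

Accumulation of liquid (constant cross-section A): A dh/dt = −0.00595 √h.
Separate and integrate: 2(√h − √h₀) = −(0.00595/A) t.
√h = √1.17 − 0.00595·564/(2·5.29) = 1.0817 − 0.31718 = 0.76448.
h = 0.76448² = 0.58443 m.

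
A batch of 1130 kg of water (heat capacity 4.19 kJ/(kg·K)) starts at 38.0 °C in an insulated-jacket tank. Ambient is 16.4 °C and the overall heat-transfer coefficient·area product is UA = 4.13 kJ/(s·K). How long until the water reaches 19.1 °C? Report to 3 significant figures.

2380 s

M c_p dT/dt = −UA(T − T_amb).
τ = M c_p/UA = 1146.4 s; T_ss = T_amb = 16.400 °C.
T(t) = T_ss + (T₀ − T_ss)e^(−t/τ); set T = 19.1:
t = −τ ln[(T − T_ss)/(T₀ − T_ss)] = −1146.4 · ln(0.12500) = 2383.9 s.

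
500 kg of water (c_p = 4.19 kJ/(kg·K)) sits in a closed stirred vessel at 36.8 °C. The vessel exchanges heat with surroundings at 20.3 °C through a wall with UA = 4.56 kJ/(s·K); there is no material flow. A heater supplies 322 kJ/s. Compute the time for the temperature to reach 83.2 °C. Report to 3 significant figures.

Lumped-capacitance energy balance: M c_p dT/dt = UA(T_amb − T) + Q̇.
τ = M c_p/UA = 459.43 s; T_ss = T_amb + Q̇/UA = 20.3 + 322/4.56 = 90.914 °C.
T(t) = T_ss + (T₀ − T_ss)e^(−t/τ); set T = 83.2:
t = −τ ln[(T − T_ss)/(T₀ − T_ss)] = −459.43 · ln(0.14255) = 894.99 s.

895 s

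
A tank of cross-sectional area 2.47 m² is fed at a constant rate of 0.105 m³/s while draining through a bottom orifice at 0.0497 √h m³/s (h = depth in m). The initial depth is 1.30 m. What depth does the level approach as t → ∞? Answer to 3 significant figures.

4.46 m

Level balance: A dh/dt = 0.105 − 0.0497 √h. Setting dh/dt = 0:
Q_in = 0.0497 √h_ss ⇒ √h_ss = 0.105/0.0497 = 2.1127.
h_ss = 2.1127² = 4.4634 m. (Since h₀ = 1.30 m < h_ss, the level will rise toward this value.)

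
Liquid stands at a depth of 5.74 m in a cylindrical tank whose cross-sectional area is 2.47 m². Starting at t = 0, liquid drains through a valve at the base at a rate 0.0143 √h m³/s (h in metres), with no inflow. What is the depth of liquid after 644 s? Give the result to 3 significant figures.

Accumulation of liquid (constant cross-section A): A dh/dt = −0.0143 √h.
This is separable: 2 d(√h)/dt = −0.0143/A, so √h = √h₀ − (0.0143/(2A)) t.
√h = √5.74 − 0.0143·644/(2·2.47) = 2.3958 − 1.8642 = 0.53162.
h = 0.53162² = 0.28262 m.

0.283 m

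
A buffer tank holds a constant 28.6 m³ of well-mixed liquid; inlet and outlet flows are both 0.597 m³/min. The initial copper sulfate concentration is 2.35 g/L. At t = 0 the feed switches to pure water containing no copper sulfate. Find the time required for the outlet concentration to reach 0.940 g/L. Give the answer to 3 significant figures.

43.9 min

Accumulation = in − out for the solute gives V dC/dt = Q(C_in − C), so τ = V/Q = 47.906 min.
C(t) = C_in + (C₀ − C_in) e^(−t/τ). Set C = 0.940 and solve for t:
e^(−t/τ) = (C − C_in)/(C₀ − C_in) = (0.940 − 0)/(2.35 − 0) = 0.40000
t = −τ ln(…) = 47.906 × 0.91629 = 43.896 min.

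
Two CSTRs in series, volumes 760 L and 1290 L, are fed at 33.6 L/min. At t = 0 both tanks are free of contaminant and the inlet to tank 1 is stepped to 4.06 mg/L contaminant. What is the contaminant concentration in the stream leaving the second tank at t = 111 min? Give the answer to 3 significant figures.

3.55 mg/L

Each tank obeys Vᵢ dCᵢ/dt = Q(Cᵢ₋₁ − Cᵢ), so τᵢ = Vᵢ/Q.
τ₁ = 760/33.6 = 22.619 min; τ₂ = 1290/33.6 = 38.393 min.
Tank 1: C₁ = C_in(1 − e^(−t/τ₁)). Tank 2 (τ₁ ≠ τ₂): C₂ = C_in[1 − (τ₁ e^(−t/τ₁) − τ₂ e^(−t/τ₂))/(τ₁ − τ₂)].
At t = 111: e^(−t/τ₁) = 0.0073919, e^(−t/τ₂) = 0.055512.
C₂ = 4.06·[1 − (22.619·0.0073919 − 38.393·0.055512)/(-15.774)] = 4.06·0.87549 = 3.5545 mg/L.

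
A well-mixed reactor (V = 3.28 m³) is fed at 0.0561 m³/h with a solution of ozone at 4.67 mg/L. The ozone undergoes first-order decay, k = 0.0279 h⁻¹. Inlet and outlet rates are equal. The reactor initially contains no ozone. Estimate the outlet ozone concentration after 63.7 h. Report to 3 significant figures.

1.67 mg/L

Species balance: V dC/dt = Q C_in − Q C − k V C.
dC/dt = (Q/V) C_in − (Q/V + k) C; effective rate a = Q/V + k = 0.017104 + 0.0279 = 0.045004 h⁻¹.
C_ss = Q C_in/(Q + kV) = 1.7748 mg/L; C(t) = C_ss + (C₀ − C_ss) e^(−a t).
C(63.7) = 1.7748 + (-1.7748)·e^(−0.045004·63.7) = 1.7748 + (-1.7748)·0.056884 = 1.6739 mg/L.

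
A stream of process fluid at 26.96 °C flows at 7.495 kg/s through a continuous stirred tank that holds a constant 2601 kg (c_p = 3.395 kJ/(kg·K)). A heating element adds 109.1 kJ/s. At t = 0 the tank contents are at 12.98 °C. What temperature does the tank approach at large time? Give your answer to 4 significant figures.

31.25 °C

Heat balance on the well-mixed liquid: M c_p dT/dt = ṁ c_p (T_in − T) + 109.1.
At steady state dT/dt = 0 ⇒ T_ss = T_in + Q̇/(ṁ c_p) = 26.96 + 109.1/(7.495·3.395) = 31.2476 °C.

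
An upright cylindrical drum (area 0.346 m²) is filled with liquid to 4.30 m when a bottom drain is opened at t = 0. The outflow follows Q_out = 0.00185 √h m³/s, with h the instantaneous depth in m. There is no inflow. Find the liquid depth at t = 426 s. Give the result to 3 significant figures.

A dh/dt = −Q_out = −0.00185 √h.
Separate and integrate: 2(√h − √h₀) = −(0.00185/A) t.
√h = √4.30 − 0.00185·426/(2·0.346) = 2.0736 − 1.1389 = 0.93477.
h = 0.93477² = 0.87380 m.

0.874 m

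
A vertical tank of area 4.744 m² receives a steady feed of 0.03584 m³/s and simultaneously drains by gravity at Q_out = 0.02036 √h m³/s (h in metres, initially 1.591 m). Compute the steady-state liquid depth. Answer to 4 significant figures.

3.099 m

Accumulation of liquid (constant cross-section A): A dh/dt = Q_in − 0.02036 √h. At steady state dh/dt = 0:
Q_in = 0.02036 √h_ss ⇒ √h_ss = 0.03584/0.02036 = 1.76031.
h_ss = 1.76031² = 3.09871 m. (Since h₀ = 1.591 m < h_ss, the level will rise toward this value.)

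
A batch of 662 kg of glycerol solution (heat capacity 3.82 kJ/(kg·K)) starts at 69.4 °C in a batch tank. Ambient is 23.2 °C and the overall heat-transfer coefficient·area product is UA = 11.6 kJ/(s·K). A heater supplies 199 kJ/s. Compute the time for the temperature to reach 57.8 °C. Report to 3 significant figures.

Lumped-capacitance energy balance: M c_p dT/dt = UA(T_amb − T) + Q̇.
τ = M c_p/UA = 218.00 s; T_ss = T_amb + Q̇/UA = 23.2 + 199/11.6 = 40.355 °C.
T(t) = T_ss + (T₀ − T_ss)e^(−t/τ); set T = 57.8:
t = −τ ln[(T − T_ss)/(T₀ − T_ss)] = −218.00 · ln(0.60062) = 111.14 s.

111 s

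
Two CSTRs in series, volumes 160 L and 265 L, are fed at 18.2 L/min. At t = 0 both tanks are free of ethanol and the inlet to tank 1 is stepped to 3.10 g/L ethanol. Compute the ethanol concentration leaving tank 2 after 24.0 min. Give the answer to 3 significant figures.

Species balance on tank i: dCᵢ/dt = (Cᵢ₋₁ − Cᵢ)/τᵢ with τᵢ = Vᵢ/Q.
τ₁ = 160/18.2 = 8.7912 min; τ₂ = 265/18.2 = 14.560 min.
Tank 1: C₁ = C_in(1 − e^(−t/τ₁)). Tank 2 (τ₁ ≠ τ₂): C₂ = C_in[1 − (τ₁ e^(−t/τ₁) − τ₂ e^(−t/τ₂))/(τ₁ − τ₂)].
At t = 24.0: e^(−t/τ₁) = 0.065219, e^(−t/τ₂) = 0.19238.
C₂ = 3.10·[1 − (8.7912·0.065219 − 14.560·0.19238)/(-5.7692)] = 3.10·0.61386 = 1.9030 g/L.

1.90 g/L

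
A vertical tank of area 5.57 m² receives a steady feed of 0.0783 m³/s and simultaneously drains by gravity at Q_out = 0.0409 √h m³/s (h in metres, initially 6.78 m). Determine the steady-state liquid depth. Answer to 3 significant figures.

3.67 m

Level balance: A dh/dt = 0.0783 − 0.0409 √h. Setting dh/dt = 0:
Q_in = 0.0409 √h_ss ⇒ √h_ss = 0.0783/0.0409 = 1.9144.
h_ss = 1.9144² = 3.6650 m. (Since h₀ = 6.78 m > h_ss, the level will fall toward this value.)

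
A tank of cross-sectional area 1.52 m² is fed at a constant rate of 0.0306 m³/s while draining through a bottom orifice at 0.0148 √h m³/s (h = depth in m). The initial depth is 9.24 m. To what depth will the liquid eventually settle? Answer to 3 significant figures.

Accumulation of liquid (constant cross-section A): A dh/dt = Q_in − 0.0148 √h. At steady state dh/dt = 0:
Q_in = 0.0148 √h_ss ⇒ √h_ss = 0.0306/0.0148 = 2.0676.
h_ss = 2.0676² = 4.2748 m. (Since h₀ = 9.24 m > h_ss, the level will fall toward this value.)

4.27 m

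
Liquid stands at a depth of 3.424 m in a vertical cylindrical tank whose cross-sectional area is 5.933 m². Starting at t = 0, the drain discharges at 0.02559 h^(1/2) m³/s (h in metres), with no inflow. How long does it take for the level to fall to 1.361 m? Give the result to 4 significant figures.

Accumulation of liquid (constant cross-section A): A dh/dt = −0.02559 √h.
Separate and integrate: 2(√h − √h₀) = −(0.02559/A) t.
t = 2A(√h₀ − √h)/0.02559 = 2·5.933·(√3.424 − √1.361)/0.02559
  = 11.8660 × (1.85041 − 1.16662) / 0.02559 = 317.069 s.

317.1 s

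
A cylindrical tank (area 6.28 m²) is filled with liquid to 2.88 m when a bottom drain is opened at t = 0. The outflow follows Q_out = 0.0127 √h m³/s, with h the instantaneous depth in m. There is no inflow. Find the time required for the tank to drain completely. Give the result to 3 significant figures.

A dh/dt = −Q_out = −0.0127 √h.
∫ h^(−1/2) dh = −(0.0127/A) ∫ dt, giving 2√h = 2√h₀ − (0.0127/A) t.
Set h = 0: 2√h₀ = (0.0127/A) t_empty ⇒ t_empty = 2A√h₀/0.0127.
t_empty = 2·6.28·√2.88/0.0127 = 12.560·1.6971/0.0127 = 1678.3 s.

1680 s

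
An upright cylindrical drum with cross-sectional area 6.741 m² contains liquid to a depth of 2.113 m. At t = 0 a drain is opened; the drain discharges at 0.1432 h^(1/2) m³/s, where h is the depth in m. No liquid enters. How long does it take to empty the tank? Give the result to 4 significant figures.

Mass balance (ρ constant): A dh/dt = −0.1432 √h.
This is separable: 2 d(√h)/dt = −0.1432/A, so √h = √h₀ − (0.1432/(2A)) t.
Tank is empty when √h = 0: t_empty = 2A√h₀/0.1432.
t_empty = 2·6.741·√2.113/0.1432 = 13.4820·1.45362/0.1432 = 136.855 s.

136.9 s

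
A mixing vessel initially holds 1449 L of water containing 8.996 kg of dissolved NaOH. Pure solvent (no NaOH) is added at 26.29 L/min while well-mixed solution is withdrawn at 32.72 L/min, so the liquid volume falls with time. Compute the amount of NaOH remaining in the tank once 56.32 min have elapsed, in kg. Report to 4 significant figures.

2.082 kg

Let m(t) be the amount of NaOH. Volume: V(t) = V₀ + (Q_in − Q_out) t = 1449 − 6.43000 t; V(56.32) = 1086.86 L.
Species balance (pure solvent in): dm/dt = −Q_out · m/V(t).
Separate: dm/m = −Q_out dt/V(t) ⇒ ln(m/m₀) = −(Q_out/(Q_in−Q_out)) ln(V/V₀).
m = m₀ (V₀/V)^(Q_out/(Q_in−Q_out)) = 8.996 × (1449/1086.86)^(-5.08865) = 2.08213 kg.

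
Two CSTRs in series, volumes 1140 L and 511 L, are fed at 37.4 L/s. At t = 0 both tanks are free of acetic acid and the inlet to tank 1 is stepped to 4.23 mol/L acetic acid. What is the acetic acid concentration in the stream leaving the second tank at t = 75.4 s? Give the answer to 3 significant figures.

Species balance on tank i: dCᵢ/dt = (Cᵢ₋₁ − Cᵢ)/τᵢ with τᵢ = Vᵢ/Q.
τ₁ = 1140/37.4 = 30.481 s; τ₂ = 511/37.4 = 13.663 s.
Tank 1: C₁ = C_in(1 − e^(−t/τ₁)). Tank 2 (τ₁ ≠ τ₂): C₂ = C_in[1 − (τ₁ e^(−t/τ₁) − τ₂ e^(−t/τ₂))/(τ₁ − τ₂)].
At t = 75.4: e^(−t/τ₁) = 0.084277, e^(−t/τ₂) = 0.0040118.
C₂ = 4.23·[1 − (30.481·0.084277 − 13.663·0.0040118)/(16.818)] = 4.23·0.85052 = 3.5977 mol/L.

3.60 mol/L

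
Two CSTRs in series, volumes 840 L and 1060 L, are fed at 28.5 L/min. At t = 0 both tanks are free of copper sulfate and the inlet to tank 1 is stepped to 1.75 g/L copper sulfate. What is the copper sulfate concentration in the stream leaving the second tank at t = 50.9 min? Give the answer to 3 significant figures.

0.792 g/L

Time constants: τᵢ = Vᵢ/Q for each well-mixed tank.
τ₁ = 840/28.5 = 29.474 min; τ₂ = 1060/28.5 = 37.193 min.
Solving the cascade with C₁(0)=C₂(0)=0 gives C₂(t) = C_in[1 − (τ₁ e^(−t/τ₁) − τ₂ e^(−t/τ₂))/(τ₁ − τ₂)].
At t = 50.9: e^(−t/τ₁) = 0.17782, e^(−t/τ₂) = 0.25448.
C₂ = 1.75·[1 − (29.474·0.17782 − 37.193·0.25448)/(-7.7193)] = 1.75·0.45284 = 0.79246 g/L.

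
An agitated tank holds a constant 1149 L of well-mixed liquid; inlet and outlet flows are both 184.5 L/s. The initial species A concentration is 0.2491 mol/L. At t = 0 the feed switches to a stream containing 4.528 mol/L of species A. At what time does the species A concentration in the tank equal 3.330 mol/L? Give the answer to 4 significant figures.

7.928 s

Accumulation = in − out for the solute gives V dC/dt = Q(C_in − C), so τ = V/Q = 6.22764 s.
C(t) = C_in + (C₀ − C_in) e^(−t/τ). Set C = 3.330 and solve for t:
e^(−t/τ) = (C − C_in)/(C₀ − C_in) = (3.330 − 4.528)/(0.2491 − 4.528) = 0.279978
t = −τ ln(…) = 6.22764 × 1.27304 = 7.92805 s.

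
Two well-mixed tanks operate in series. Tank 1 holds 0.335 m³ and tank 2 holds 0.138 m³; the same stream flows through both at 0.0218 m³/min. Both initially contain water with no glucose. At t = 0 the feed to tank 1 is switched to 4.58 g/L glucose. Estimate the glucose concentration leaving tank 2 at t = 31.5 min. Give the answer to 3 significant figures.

Time constants: τᵢ = Vᵢ/Q for each well-mixed tank.
τ₁ = 0.335/0.0218 = 15.367 min; τ₂ = 0.138/0.0218 = 6.3303 min.
Tank 1: C₁ = C_in(1 − e^(−t/τ₁)). Tank 2 (τ₁ ≠ τ₂): C₂ = C_in[1 − (τ₁ e^(−t/τ₁) − τ₂ e^(−t/τ₂))/(τ₁ − τ₂)].
At t = 31.5: e^(−t/τ₁) = 0.12875, e^(−t/τ₂) = 0.0069010.
C₂ = 4.58·[1 − (15.367·0.12875 − 6.3303·0.0069010)/(9.0367)] = 4.58·0.78589 = 3.5994 g/L.

3.60 g/L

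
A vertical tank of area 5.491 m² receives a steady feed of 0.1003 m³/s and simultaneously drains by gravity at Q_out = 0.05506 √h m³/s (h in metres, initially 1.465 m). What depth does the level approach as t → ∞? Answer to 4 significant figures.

Accumulation of liquid (constant cross-section A): A dh/dt = Q_in − 0.05506 √h. At steady state dh/dt = 0:
Q_in = 0.05506 √h_ss ⇒ √h_ss = 0.1003/0.05506 = 1.82165.
h_ss = 1.82165² = 3.31841 m. (Since h₀ = 1.465 m < h_ss, the level will rise toward this value.)

3.318 m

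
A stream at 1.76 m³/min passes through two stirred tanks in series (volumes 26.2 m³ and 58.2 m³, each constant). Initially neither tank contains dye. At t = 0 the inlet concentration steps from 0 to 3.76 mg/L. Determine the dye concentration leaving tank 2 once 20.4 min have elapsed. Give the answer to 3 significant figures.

0.852 mg/L

Species balance on tank i: dCᵢ/dt = (Cᵢ₋₁ − Cᵢ)/τᵢ with τᵢ = Vᵢ/Q.
τ₁ = 26.2/1.76 = 14.886 min; τ₂ = 58.2/1.76 = 33.068 min.
Tank 1: C₁ = C_in(1 − e^(−t/τ₁)). Tank 2 (τ₁ ≠ τ₂): C₂ = C_in[1 − (τ₁ e^(−t/τ₁) − τ₂ e^(−t/τ₂))/(τ₁ − τ₂)].
At t = 20.4: e^(−t/τ₁) = 0.25401, e^(−t/τ₂) = 0.53961.
C₂ = 3.76·[1 − (14.886·0.25401 − 33.068·0.53961)/(-18.182)] = 3.76·0.22655 = 0.85184 mg/L.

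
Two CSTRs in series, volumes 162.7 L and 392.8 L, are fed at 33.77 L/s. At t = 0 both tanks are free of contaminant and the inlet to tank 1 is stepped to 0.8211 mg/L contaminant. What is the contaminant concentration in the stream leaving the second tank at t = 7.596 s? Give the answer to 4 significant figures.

Each tank obeys Vᵢ dCᵢ/dt = Q(Cᵢ₋₁ − Cᵢ), so τᵢ = Vᵢ/Q.
τ₁ = 162.7/33.77 = 4.81789 s; τ₂ = 392.8/33.77 = 11.6316 s.
Tank 1: C₁ = C_in(1 − e^(−t/τ₁)). Tank 2 (τ₁ ≠ τ₂): C₂ = C_in[1 − (τ₁ e^(−t/τ₁) − τ₂ e^(−t/τ₂))/(τ₁ − τ₂)].
At t = 7.596: e^(−t/τ₁) = 0.206671, e^(−t/τ₂) = 0.520457.
C₂ = 0.8211·[1 − (4.81789·0.206671 − 11.6316·0.520457)/(-6.81374)] = 0.8211·0.257669 = 0.211572 mg/L.

0.2116 mg/L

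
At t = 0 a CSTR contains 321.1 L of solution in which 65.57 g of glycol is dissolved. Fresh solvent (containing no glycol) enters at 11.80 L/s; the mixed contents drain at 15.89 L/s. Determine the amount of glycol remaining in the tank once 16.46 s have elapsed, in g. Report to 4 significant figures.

Let m(t) be the amount of glycol. Volume: V(t) = V₀ + (Q_in − Q_out) t = 321.1 − 4.09000 t; V(16.46) = 253.779 L.
Solute balance: dm/dt = 0 − Q_out C = −Q_out m/V(t).
Separate: dm/m = −Q_out dt/V(t) ⇒ ln(m/m₀) = −(Q_out/(Q_in−Q_out)) ln(V/V₀).
m = m₀ (V₀/V)^(Q_out/(Q_in−Q_out)) = 65.57 × (321.1/253.779)^(-3.88509) = 26.2849 g.

26.28 g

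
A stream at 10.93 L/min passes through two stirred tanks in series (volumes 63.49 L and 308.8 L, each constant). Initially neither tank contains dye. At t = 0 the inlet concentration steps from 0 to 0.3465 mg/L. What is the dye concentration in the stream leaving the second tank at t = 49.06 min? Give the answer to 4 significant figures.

0.2697 mg/L

Species balance on tank i: dCᵢ/dt = (Cᵢ₋₁ − Cᵢ)/τᵢ with τᵢ = Vᵢ/Q.
τ₁ = 63.49/10.93 = 5.80878 min; τ₂ = 308.8/10.93 = 28.2525 min.
Tank 1: C₁ = C_in(1 − e^(−t/τ₁)). Tank 2 (τ₁ ≠ τ₂): C₂ = C_in[1 − (τ₁ e^(−t/τ₁) − τ₂ e^(−t/τ₂))/(τ₁ − τ₂)].
At t = 49.06: e^(−t/τ₁) = 0.000214794, e^(−t/τ₂) = 0.176139.
C₂ = 0.3465·[1 − (5.80878·0.000214794 − 28.2525·0.176139)/(-22.4437)] = 0.3465·0.778329 = 0.269691 mg/L.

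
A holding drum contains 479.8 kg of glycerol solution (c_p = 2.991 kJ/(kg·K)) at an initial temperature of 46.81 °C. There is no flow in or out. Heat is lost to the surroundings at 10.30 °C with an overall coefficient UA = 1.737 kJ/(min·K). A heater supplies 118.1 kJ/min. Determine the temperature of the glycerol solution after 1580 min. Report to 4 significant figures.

Heat balance on the well-mixed liquid: M c_p dT/dt = −UA(T − T_amb) + Q̇.
dT/dt = (T_ss − T)/τ with T_ss = T_amb + Q̇/UA = 10.30 + 118.1/1.737 = 78.2908 °C, τ = M c_p/UA = 479.8·2.991/1.737 = 826.184 min.
This is linear first-order; T(t) = T_ss + (T₀ − T_ss) e^(−t/τ).
T(1580) = 78.2908 + (-31.4808)·0.147724 = 73.6403 °C.

73.64 °C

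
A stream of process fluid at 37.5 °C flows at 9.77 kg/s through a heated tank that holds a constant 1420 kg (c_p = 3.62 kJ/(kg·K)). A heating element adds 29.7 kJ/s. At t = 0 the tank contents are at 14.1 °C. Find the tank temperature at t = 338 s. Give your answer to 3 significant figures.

36.0 °C

M c_p dT/dt = ṁ c_p (T_in − T) + Q̇.
τ = M/ṁ = 145.34 s; T_ss = T_in + Q̇/(ṁ c_p) = 37.5 + 29.7/(9.77·3.62) = 38.340 °C.
Integrating: T(t) = T_ss + (T₀ − T_ss) e^(−t/τ).
T(338) = 38.340 + (-24.240)·e^(−338/145.34) = 38.340 + (-24.240)·0.097731 = 35.971 °C.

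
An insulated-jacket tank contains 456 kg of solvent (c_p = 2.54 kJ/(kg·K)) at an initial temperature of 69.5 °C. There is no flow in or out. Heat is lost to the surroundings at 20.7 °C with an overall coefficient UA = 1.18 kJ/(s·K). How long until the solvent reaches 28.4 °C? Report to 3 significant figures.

Lumped-capacitance energy balance: M c_p dT/dt = UA(T_amb − T).
τ = M c_p/UA = 981.56 s; T_ss = T_amb = 20.700 °C.
T(t) = T_ss + (T₀ − T_ss)e^(−t/τ); set T = 28.4:
t = −τ ln[(T − T_ss)/(T₀ − T_ss)] = −981.56 · ln(0.15779) = 1812.5 s.

1810 s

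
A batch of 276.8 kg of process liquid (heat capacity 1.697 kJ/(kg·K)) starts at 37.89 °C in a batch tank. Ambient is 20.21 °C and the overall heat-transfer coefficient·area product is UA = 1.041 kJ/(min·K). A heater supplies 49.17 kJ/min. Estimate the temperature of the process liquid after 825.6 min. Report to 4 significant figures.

62.70 °C

Lumped-capacitance energy balance: M c_p dT/dt = UA(T_amb − T) + Q̇.
dT/dt = (T_ss − T)/τ with T_ss = T_amb + Q̇/UA = 20.21 + 49.17/1.041 = 67.4434 °C, τ = M c_p/UA = 276.8·1.697/1.041 = 451.229 min.
T approaches T_ss exponentially: T(t) = T_ss + (T₀ − T_ss) e^(−t/τ).
T(825.6) = 67.4434 + (-29.5534)·0.160467 = 62.7011 °C.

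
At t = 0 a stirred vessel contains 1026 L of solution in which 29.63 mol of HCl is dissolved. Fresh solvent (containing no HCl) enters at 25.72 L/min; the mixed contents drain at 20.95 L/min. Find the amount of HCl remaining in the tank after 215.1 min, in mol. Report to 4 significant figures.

1.411 mol

Let m(t) be the amount of HCl. Volume: V(t) = V₀ + (Q_in − Q_out) t = 1026 + 4.77000 t; V(215.1) = 2052.03 L.
Species balance (pure solvent in): dm/dt = −Q_out · m/V(t).
Separate: dm/m = −Q_out dt/V(t) ⇒ ln(m/m₀) = −(Q_out/(Q_in−Q_out)) ln(V/V₀).
m = m₀ (V₀/V)^(Q_out/(Q_in−Q_out)) = 29.63 × (1026/2052.03)^(4.39203) = 1.41115 mol.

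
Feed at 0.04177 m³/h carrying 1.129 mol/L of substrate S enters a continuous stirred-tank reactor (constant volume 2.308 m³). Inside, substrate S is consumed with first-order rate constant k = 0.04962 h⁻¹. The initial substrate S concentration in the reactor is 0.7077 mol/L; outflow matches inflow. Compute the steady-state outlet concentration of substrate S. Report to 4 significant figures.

0.3017 mol/L

V dC/dt = Q(C_in − C) − k V C.
Steady state (dC/dt = 0): C_ss = Q C_in/(Q + kV) = C_in/(1 + kV/Q).
C_ss = 0.04177·1.129/(0.04177 + 0.04962·2.308) = 0.0471583/0.156293 = 0.301730 mol/L.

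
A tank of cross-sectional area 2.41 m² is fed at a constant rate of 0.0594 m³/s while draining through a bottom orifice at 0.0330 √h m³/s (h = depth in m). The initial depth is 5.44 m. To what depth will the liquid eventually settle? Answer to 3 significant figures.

A dh/dt = Q_in − 0.0330 √h. Steady state requires inflow = outflow:
Q_in = 0.0330 √h_ss ⇒ √h_ss = 0.0594/0.0330 = 1.8000.
h_ss = 1.8000² = 3.2400 m. (Since h₀ = 5.44 m > h_ss, the level will fall toward this value.)

3.24 m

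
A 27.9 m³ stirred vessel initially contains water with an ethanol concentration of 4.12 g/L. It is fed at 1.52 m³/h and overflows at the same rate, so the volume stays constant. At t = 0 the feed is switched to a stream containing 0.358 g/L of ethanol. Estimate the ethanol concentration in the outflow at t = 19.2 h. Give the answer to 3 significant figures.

Mass balance on the solute (V constant): V dC/dt = Q(C_in − C).
Rewrite as dC/dt + C/τ = C_in/τ, τ = V/Q = 18.355 h.
C approaches C_in exponentially: C(t) = C_in + (C₀ − C_in) e^(−t/τ).
C(19.2) = 0.358 + (4.12 − 0.358)·e^(−19.2/18.355) = 0.358 + (3.7620)·0.35133 = 1.6797 g/L.

1.68 g/L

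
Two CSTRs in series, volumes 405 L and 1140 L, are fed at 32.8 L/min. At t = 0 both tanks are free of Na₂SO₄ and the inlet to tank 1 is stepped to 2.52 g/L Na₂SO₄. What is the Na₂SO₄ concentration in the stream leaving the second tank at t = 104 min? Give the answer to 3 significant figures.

Time constants: τᵢ = Vᵢ/Q for each well-mixed tank.
τ₁ = 405/32.8 = 12.348 min; τ₂ = 1140/32.8 = 34.756 min.
Tank 1: C₁ = C_in(1 − e^(−t/τ₁)). Tank 2 (τ₁ ≠ τ₂): C₂ = C_in[1 − (τ₁ e^(−t/τ₁) − τ₂ e^(−t/τ₂))/(τ₁ − τ₂)].
At t = 104: e^(−t/τ₁) = 0.00021982, e^(−t/τ₂) = 0.050173.
C₂ = 2.52·[1 − (12.348·0.00021982 − 34.756·0.050173)/(-22.409)] = 2.52·0.92230 = 2.3242 g/L.

2.32 g/L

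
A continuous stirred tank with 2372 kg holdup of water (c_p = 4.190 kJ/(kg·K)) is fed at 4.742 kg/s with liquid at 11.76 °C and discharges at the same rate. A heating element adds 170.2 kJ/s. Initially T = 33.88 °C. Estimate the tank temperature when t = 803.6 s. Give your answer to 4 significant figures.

Heat balance on the well-mixed liquid: M c_p dT/dt = ṁ c_p (T_in − T) + 170.2.
τ = M/ṁ = 500.211 s; T_ss = T_in + Q̇/(ṁ c_p) = 11.76 + 170.2/(4.742·4.190) = 20.3261 °C.
T approaches T_ss exponentially: T(t) = T_ss + (T₀ − T_ss) e^(−t/τ).
T(803.6) = 20.3261 + (13.5539)·e^(−803.6/500.211) = 20.3261 + (13.5539)·0.200584 = 23.0448 °C.

23.04 °C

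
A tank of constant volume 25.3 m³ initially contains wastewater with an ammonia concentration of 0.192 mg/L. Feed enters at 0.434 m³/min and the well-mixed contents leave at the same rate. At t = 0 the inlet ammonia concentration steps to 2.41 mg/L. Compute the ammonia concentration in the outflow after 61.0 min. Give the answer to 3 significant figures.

Unsteady species balance (constant V, well mixed): V dC/dt = Q(C_in − C).
Time constant τ = V/Q = 25.3/0.434 = 58.295 min.
This is linear first-order; C(t) = C_in + (C₀ − C_in) e^(−t/τ).
C(61.0) = 2.41 + (0.192 − 2.41)·e^(−61.0/58.295) = 2.41 + (-2.2180)·0.35120 = 1.6310 mg/L.

1.63 mg/L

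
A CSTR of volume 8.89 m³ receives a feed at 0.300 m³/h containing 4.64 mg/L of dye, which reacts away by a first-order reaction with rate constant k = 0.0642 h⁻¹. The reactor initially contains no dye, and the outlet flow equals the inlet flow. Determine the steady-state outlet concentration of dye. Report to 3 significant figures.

1.60 mg/L

V dC/dt = Q(C_in − C) − k V C.
At steady state: 0 = Q C_in − (Q + kV) C_ss, so C_ss = Q C_in/(Q + kV).
C_ss = 0.300·4.64/(0.300 + 0.0642·8.89) = 1.3920/0.87074 = 1.5986 mg/L.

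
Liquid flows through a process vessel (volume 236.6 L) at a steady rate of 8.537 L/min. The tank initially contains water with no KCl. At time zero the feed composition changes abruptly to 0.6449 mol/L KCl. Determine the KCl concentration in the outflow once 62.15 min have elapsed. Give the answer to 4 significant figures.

0.5764 mol/L

Transient balance on the dissolved component: V dC/dt = Q(C_in − C).
So dC/dt = (C_in − C)/τ with τ = V/Q = 236.6/8.537 = 27.7147 min.
This is linear first-order; C(t) = C_in + (C₀ − C_in) e^(−t/τ).
C(62.15) = 0.6449 + (0 − 0.6449)·e^(−62.15/27.7147) = 0.6449 + (-0.644900)·0.106193 = 0.576416 mol/L.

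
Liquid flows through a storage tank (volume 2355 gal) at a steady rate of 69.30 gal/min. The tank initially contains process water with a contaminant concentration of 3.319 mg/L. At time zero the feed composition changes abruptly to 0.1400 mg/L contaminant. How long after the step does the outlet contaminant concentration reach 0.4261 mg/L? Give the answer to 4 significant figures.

81.83 min

Transient balance on the dissolved component: V dC/dt = Q(C_in − C), so τ = V/Q = 33.9827 min.
C(t) = C_in + (C₀ − C_in) e^(−t/τ). Set C = 0.4261 and solve for t:
e^(−t/τ) = (C − C_in)/(C₀ − C_in) = (0.4261 − 0.1400)/(3.319 − 0.1400) = 0.0899969
t = −τ ln(…) = 33.9827 × 2.40798 = 81.8296 min.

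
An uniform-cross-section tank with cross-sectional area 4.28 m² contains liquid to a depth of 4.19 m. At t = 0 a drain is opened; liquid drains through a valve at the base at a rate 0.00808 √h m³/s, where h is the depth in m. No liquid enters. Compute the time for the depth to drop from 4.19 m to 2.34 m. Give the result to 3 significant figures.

548 s

Unsteady balance on liquid volume: A dh/dt = −0.00808 √h.
Separate and integrate: 2(√h − √h₀) = −(0.00808/A) t.
t = 2A(√h₀ − √h)/0.00808 = 2·4.28·(√4.19 − √2.34)/0.00808
  = 8.5600 × (2.0469 − 1.5297) / 0.00808 = 547.97 s.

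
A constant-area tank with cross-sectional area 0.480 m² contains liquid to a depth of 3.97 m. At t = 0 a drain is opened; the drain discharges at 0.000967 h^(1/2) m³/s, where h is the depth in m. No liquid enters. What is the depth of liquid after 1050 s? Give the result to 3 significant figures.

With no inflow, A dh/dt = −0.000967 √h.
This is separable: 2 d(√h)/dt = −0.000967/A, so √h = √h₀ − (0.000967/(2A)) t.
√h = √3.97 − 0.000967·1050/(2·0.480) = 1.9925 − 1.0577 = 0.93483.
h = 0.93483² = 0.87391 m.

0.874 m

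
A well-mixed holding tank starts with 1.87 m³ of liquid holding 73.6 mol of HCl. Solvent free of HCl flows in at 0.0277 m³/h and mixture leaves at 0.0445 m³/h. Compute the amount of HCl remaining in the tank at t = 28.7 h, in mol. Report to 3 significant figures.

33.4 mol

Total volume: dV/dt = Q_in − Q_out = -0.016800 m³/h, so V(t) = 1.87 − 0.016800 t and V(28.7) = 1.3878 m³.
Species balance (pure solvent in): dm/dt = −Q_out · m/V(t).
dm/m = −Q_out dt/(V₀ − 0.016800 t); integrating gives ln(m/m₀) = −(Q_out/(Q_in−Q_out)) ln(V/V₀).
m = m₀ (V₀/V)^(Q_out/(Q_in−Q_out)) = 73.6 × (1.87/1.3878)^(-2.6488) = 33.408 mol.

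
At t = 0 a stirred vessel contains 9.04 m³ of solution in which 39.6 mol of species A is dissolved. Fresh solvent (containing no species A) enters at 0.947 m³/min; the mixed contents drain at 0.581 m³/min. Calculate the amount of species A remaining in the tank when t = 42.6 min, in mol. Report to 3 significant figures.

8.07 mol

Total volume: dV/dt = Q_in − Q_out = 0.36600 m³/min, so V(t) = 9.04 + 0.36600 t and V(42.6) = 24.632 m³.
Species balance (pure solvent in): dm/dt = −Q_out · m/V(t).
dm/m = −Q_out dt/(V₀ + 0.36600 t); integrating gives ln(m/m₀) = −(Q_out/(Q_in−Q_out)) ln(V/V₀).
m = m₀ (V₀/V)^(Q_out/(Q_in−Q_out)) = 39.6 × (9.04/24.632)^(1.5874) = 8.0658 mol.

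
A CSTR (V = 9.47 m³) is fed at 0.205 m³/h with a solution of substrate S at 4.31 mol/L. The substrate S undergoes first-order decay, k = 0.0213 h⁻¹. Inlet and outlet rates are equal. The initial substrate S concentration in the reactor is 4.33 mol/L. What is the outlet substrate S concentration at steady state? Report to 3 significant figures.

Species balance: V dC/dt = Q C_in − Q C − k V C.
At steady state: 0 = Q C_in − (Q + kV) C_ss, so C_ss = Q C_in/(Q + kV).
C_ss = 0.205·4.31/(0.205 + 0.0213·9.47) = 0.88355/0.40671 = 2.1724 mol/L.

2.17 mol/L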